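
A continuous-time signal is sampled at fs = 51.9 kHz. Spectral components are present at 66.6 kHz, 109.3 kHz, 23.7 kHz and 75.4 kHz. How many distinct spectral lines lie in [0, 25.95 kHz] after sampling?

4

fs/2 = 25.95 kHz.
66.6 kHz mod fs = 14.7 kHz.
14.7 kHz ≤ fs/2 = 25.95 kHz, appears at 14.7 kHz.
109.3 kHz mod fs = 5.5 kHz.
5.5 kHz ≤ fs/2 = 25.95 kHz, appears at 5.5 kHz.
23.7 kHz ≤ fs/2 = 25.95 kHz, passes unchanged.
75.4 kHz mod fs = 23.5 kHz.
23.5 kHz ≤ fs/2 = 25.95 kHz, appears at 23.5 kHz.
Distinct values: {5.5 kHz, 14.7 kHz, 23.5 kHz, 23.7 kHz} → 4.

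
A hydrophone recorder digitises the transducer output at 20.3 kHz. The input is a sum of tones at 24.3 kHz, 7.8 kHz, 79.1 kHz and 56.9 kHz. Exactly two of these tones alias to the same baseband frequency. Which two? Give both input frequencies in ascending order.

fs/2 = 10.15 kHz.
24.3 kHz mod fs = 4 kHz.
4 kHz ≤ fs/2 = 10.15 kHz, appears at 4 kHz.
7.8 kHz ≤ fs/2 = 10.15 kHz, passes unchanged.
79.1 kHz mod fs = 18.2 kHz.
18.2 kHz > fs/2 = 10.15 kHz, folds to fs − 18.2 kHz = 2.1 kHz.
56.9 kHz mod fs = 16.3 kHz.
16.3 kHz > fs/2 = 10.15 kHz, folds to fs − 16.3 kHz = 4 kHz.
24.3 kHz and 56.9 kHz both map to 4 kHz.

24.3 kHz, 56.9 kHz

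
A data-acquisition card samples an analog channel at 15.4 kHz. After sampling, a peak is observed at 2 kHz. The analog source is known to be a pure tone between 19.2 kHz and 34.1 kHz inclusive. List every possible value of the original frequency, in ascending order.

Frequencies that alias to 2 kHz are k·fs ± 2 kHz for integer k ≥ 0.
k=0: 2 kHz.
k=1: 13.4 kHz, 17.4 kHz.
k=2: 28.8 kHz, 32.8 kHz.
k=3: 44.2 kHz, 48.2 kHz.
Within [19.2 kHz, 34.1 kHz]: 28.8 kHz, 32.8 kHz.

28.8 kHz, 32.8 kHz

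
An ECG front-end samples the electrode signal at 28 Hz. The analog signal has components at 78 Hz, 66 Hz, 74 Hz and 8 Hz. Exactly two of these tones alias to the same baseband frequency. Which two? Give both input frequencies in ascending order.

fs/2 = 14 Hz.
78 Hz mod fs = 22 Hz.
22 Hz > fs/2 = 14 Hz, folds to fs − 22 Hz = 6 Hz.
66 Hz mod fs = 10 Hz.
10 Hz ≤ fs/2 = 14 Hz, appears at 10 Hz.
74 Hz mod fs = 18 Hz.
18 Hz > fs/2 = 14 Hz, folds to fs − 18 Hz = 10 Hz.
8 Hz ≤ fs/2 = 14 Hz, passes unchanged.
66 Hz and 74 Hz both map to 10 Hz.

66 Hz, 74 Hz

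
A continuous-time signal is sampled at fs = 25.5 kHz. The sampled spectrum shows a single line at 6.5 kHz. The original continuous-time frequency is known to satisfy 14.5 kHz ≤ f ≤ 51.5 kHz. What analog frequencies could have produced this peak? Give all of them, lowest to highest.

19 kHz, 32 kHz, 44.5 kHz

Frequencies that alias to 6.5 kHz are k·fs ± 6.5 kHz for integer k ≥ 0.
k=0: 6.5 kHz.
k=1: 19 kHz, 32 kHz.
k=2: 44.5 kHz, 57.5 kHz.
k=3: 70 kHz, 83 kHz.
Within [14.5 kHz, 51.5 kHz]: 19 kHz, 32 kHz, 44.5 kHz.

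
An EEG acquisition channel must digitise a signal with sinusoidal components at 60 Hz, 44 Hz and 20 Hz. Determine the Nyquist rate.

120 Hz

Highest-frequency component: 60 Hz.
Nyquist rate = 2 × 60 Hz = 120 Hz.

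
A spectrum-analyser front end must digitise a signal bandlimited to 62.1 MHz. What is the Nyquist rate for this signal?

Nyquist rate = 2 × 62.1 MHz = 124.2 MHz.

124.2 MHz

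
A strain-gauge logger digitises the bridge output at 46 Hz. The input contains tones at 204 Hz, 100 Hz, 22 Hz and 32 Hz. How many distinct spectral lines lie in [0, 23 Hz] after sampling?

4

fs/2 = 23 Hz.
204 Hz mod fs = 20 Hz.
20 Hz ≤ fs/2 = 23 Hz, appears at 20 Hz.
100 Hz mod fs = 8 Hz.
8 Hz ≤ fs/2 = 23 Hz, appears at 8 Hz.
22 Hz ≤ fs/2 = 23 Hz, passes unchanged.
32 Hz > fs/2 = 23 Hz, folds to fs − 32 Hz = 14 Hz.
Distinct values: {8 Hz, 14 Hz, 20 Hz, 22 Hz} → 4.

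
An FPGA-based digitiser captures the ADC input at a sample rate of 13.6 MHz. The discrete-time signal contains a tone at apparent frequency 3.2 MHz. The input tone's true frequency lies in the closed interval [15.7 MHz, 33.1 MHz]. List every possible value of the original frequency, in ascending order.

Frequencies that alias to 3.2 MHz are k·fs ± 3.2 MHz for integer k ≥ 0.
k=0: 3.2 MHz.
k=1: 10.4 MHz, 16.8 MHz.
k=2: 24 MHz, 30.4 MHz.
k=3: 37.6 MHz, 44 MHz.
Within [15.7 MHz, 33.1 MHz]: 16.8 MHz, 24 MHz, 30.4 MHz.

16.8 MHz, 24 MHz, 30.4 MHz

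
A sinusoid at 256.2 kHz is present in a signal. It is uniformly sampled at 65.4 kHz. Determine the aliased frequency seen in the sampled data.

5.4 kHz

256.2 kHz mod fs = 60 kHz.
60 kHz > fs/2 = 32.7 kHz, folds to fs − 60 kHz = 5.4 kHz.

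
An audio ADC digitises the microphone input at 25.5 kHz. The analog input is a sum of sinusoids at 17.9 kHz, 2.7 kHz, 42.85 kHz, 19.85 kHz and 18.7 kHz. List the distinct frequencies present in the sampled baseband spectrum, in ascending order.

2.7 kHz, 5.65 kHz, 6.8 kHz, 7.6 kHz, 8.15 kHz

fs/2 = 12.75 kHz.
17.9 kHz > fs/2 = 12.75 kHz, folds to fs − 17.9 kHz = 7.6 kHz.
2.7 kHz ≤ fs/2 = 12.75 kHz, passes unchanged.
42.85 kHz mod fs = 17.35 kHz.
17.35 kHz > fs/2 = 12.75 kHz, folds to fs − 17.35 kHz = 8.15 kHz.
19.85 kHz > fs/2 = 12.75 kHz, folds to fs − 19.85 kHz = 5.65 kHz.
18.7 kHz > fs/2 = 12.75 kHz, folds to fs − 18.7 kHz = 6.8 kHz.
Distinct values: {2.7 kHz, 5.65 kHz, 6.8 kHz, 7.6 kHz, 8.15 kHz}.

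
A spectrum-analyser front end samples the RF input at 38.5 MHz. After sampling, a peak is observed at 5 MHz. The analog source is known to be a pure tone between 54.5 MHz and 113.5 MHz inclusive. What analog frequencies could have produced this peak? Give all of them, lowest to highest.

72 MHz, 82 MHz, 110.5 MHz

Frequencies that alias to 5 MHz are k·fs ± 5 MHz for integer k ≥ 0.
k=0: 5 MHz.
k=1: 33.5 MHz, 43.5 MHz.
k=2: 72 MHz, 82 MHz.
k=3: 110.5 MHz, 120.5 MHz.
k=4: 149 MHz, 159 MHz.
Within [54.5 MHz, 113.5 MHz]: 72 MHz, 82 MHz, 110.5 MHz.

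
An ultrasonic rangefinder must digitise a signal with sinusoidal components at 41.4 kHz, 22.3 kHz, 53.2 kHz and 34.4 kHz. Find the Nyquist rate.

106.4 kHz

Highest-frequency component: 53.2 kHz.
Nyquist rate = 2 × 53.2 kHz = 106.4 kHz.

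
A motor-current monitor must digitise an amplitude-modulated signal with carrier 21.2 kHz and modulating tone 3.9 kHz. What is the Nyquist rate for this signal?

AM sidebands sit at fc ± fm = 17.3 kHz and 25.1 kHz.
Highest-frequency component: 25.1 kHz.
Nyquist rate = 2 × 25.1 kHz = 50.2 kHz.

50.2 kHz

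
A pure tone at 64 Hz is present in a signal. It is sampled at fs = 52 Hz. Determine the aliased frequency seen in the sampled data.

64 Hz mod fs = 12 Hz.
12 Hz ≤ fs/2 = 26 Hz, appears at 12 Hz.

12 Hz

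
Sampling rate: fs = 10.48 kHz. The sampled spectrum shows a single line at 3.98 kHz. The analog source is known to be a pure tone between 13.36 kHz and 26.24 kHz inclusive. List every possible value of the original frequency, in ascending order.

14.46 kHz, 16.98 kHz, 24.94 kHz

Frequencies that alias to 3.98 kHz are k·fs ± 3.98 kHz for integer k ≥ 0.
k=0: 3.98 kHz.
k=1: 6.5 kHz, 14.46 kHz.
k=2: 16.98 kHz, 24.94 kHz.
k=3: 27.46 kHz, 35.42 kHz.
Within [13.36 kHz, 26.24 kHz]: 14.46 kHz, 16.98 kHz, 24.94 kHz.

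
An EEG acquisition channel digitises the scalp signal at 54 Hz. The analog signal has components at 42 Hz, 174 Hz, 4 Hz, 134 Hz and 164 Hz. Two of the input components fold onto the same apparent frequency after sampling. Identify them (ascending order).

42 Hz, 174 Hz

fs/2 = 27 Hz.
42 Hz > fs/2 = 27 Hz, folds to fs − 42 Hz = 12 Hz.
174 Hz mod fs = 12 Hz.
12 Hz ≤ fs/2 = 27 Hz, appears at 12 Hz.
4 Hz ≤ fs/2 = 27 Hz, passes unchanged.
134 Hz mod fs = 26 Hz.
26 Hz ≤ fs/2 = 27 Hz, appears at 26 Hz.
164 Hz mod fs = 2 Hz.
2 Hz ≤ fs/2 = 27 Hz, appears at 2 Hz.
42 Hz and 174 Hz both map to 12 Hz.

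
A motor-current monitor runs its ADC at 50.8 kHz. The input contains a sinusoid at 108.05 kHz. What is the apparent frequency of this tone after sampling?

108.05 kHz mod fs = 6.45 kHz.
6.45 kHz ≤ fs/2 = 25.4 kHz, appears at 6.45 kHz.

6.45 kHz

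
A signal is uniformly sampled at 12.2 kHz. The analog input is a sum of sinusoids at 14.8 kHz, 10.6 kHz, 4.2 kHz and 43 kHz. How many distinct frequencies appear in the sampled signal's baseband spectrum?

4

fs/2 = 6.1 kHz.
14.8 kHz mod fs = 2.6 kHz.
2.6 kHz ≤ fs/2 = 6.1 kHz, appears at 2.6 kHz.
10.6 kHz > fs/2 = 6.1 kHz, folds to fs − 10.6 kHz = 1.6 kHz.
4.2 kHz ≤ fs/2 = 6.1 kHz, passes unchanged.
43 kHz mod fs = 6.4 kHz.
6.4 kHz > fs/2 = 6.1 kHz, folds to fs − 6.4 kHz = 5.8 kHz.
Distinct values: {1.6 kHz, 2.6 kHz, 4.2 kHz, 5.8 kHz} → 4.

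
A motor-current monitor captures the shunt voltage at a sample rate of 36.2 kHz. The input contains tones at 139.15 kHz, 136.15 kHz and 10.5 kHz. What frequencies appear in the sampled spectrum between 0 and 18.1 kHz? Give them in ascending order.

5.65 kHz, 8.65 kHz, 10.5 kHz

fs/2 = 18.1 kHz.
139.15 kHz mod fs = 30.55 kHz.
30.55 kHz > fs/2 = 18.1 kHz, folds to fs − 30.55 kHz = 5.65 kHz.
136.15 kHz mod fs = 27.55 kHz.
27.55 kHz > fs/2 = 18.1 kHz, folds to fs − 27.55 kHz = 8.65 kHz.
10.5 kHz ≤ fs/2 = 18.1 kHz, passes unchanged.
Distinct values: {5.65 kHz, 8.65 kHz, 10.5 kHz}.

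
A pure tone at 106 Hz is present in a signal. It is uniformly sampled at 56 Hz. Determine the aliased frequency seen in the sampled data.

106 Hz mod fs = 50 Hz.
50 Hz > fs/2 = 28 Hz, folds to fs − 50 Hz = 6 Hz.

6 Hz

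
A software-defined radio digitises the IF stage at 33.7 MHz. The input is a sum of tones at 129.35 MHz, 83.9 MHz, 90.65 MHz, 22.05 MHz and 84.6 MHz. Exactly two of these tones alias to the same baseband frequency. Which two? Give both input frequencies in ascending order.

83.9 MHz, 84.6 MHz

fs/2 = 16.85 MHz.
129.35 MHz mod fs = 28.25 MHz.
28.25 MHz > fs/2 = 16.85 MHz, folds to fs − 28.25 MHz = 5.45 MHz.
83.9 MHz mod fs = 16.5 MHz.
16.5 MHz ≤ fs/2 = 16.85 MHz, appears at 16.5 MHz.
90.65 MHz mod fs = 23.25 MHz.
23.25 MHz > fs/2 = 16.85 MHz, folds to fs − 23.25 MHz = 10.45 MHz.
22.05 MHz > fs/2 = 16.85 MHz, folds to fs − 22.05 MHz = 11.65 MHz.
84.6 MHz mod fs = 17.2 MHz.
17.2 MHz > fs/2 = 16.85 MHz, folds to fs − 17.2 MHz = 16.5 MHz.
83.9 MHz and 84.6 MHz both map to 16.5 MHz.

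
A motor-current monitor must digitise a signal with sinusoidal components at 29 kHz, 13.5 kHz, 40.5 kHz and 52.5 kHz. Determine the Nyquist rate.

105 kHz

Highest-frequency component: 52.5 kHz.
Nyquist rate = 2 × 52.5 kHz = 105 kHz.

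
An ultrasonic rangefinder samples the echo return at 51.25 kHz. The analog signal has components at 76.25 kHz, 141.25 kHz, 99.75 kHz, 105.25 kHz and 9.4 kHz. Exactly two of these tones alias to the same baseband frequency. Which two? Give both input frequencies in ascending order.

fs/2 = 25.625 kHz.
76.25 kHz mod fs = 25 kHz.
25 kHz ≤ fs/2 = 25.625 kHz, appears at 25 kHz.
141.25 kHz mod fs = 38.75 kHz.
38.75 kHz > fs/2 = 25.625 kHz, folds to fs − 38.75 kHz = 12.5 kHz.
99.75 kHz mod fs = 48.5 kHz.
48.5 kHz > fs/2 = 25.625 kHz, folds to fs − 48.5 kHz = 2.75 kHz.
105.25 kHz mod fs = 2.75 kHz.
2.75 kHz ≤ fs/2 = 25.625 kHz, appears at 2.75 kHz.
9.4 kHz ≤ fs/2 = 25.625 kHz, passes unchanged.
99.75 kHz and 105.25 kHz both map to 2.75 kHz.

99.75 kHz, 105.25 kHz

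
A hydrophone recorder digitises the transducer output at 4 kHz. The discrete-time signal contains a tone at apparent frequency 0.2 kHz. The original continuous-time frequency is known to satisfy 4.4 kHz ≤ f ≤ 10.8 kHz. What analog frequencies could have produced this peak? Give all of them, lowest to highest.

7.8 kHz, 8.2 kHz

Frequencies that alias to 0.2 kHz are k·fs ± 0.2 kHz for integer k ≥ 0.
k=0: 0.2 kHz.
k=1: 3.8 kHz, 4.2 kHz.
k=2: 7.8 kHz, 8.2 kHz.
k=3: 11.8 kHz, 12.2 kHz.
Within [4.4 kHz, 10.8 kHz]: 7.8 kHz, 8.2 kHz.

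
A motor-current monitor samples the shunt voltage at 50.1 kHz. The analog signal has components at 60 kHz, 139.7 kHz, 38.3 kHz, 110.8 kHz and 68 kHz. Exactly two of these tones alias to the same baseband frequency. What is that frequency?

fs/2 = 25.05 kHz.
60 kHz mod fs = 9.9 kHz.
9.9 kHz ≤ fs/2 = 25.05 kHz, appears at 9.9 kHz.
139.7 kHz mod fs = 39.5 kHz.
39.5 kHz > fs/2 = 25.05 kHz, folds to fs − 39.5 kHz = 10.6 kHz.
38.3 kHz > fs/2 = 25.05 kHz, folds to fs − 38.3 kHz = 11.8 kHz.
110.8 kHz mod fs = 10.6 kHz.
10.6 kHz ≤ fs/2 = 25.05 kHz, appears at 10.6 kHz.
68 kHz mod fs = 17.9 kHz.
17.9 kHz ≤ fs/2 = 25.05 kHz, appears at 17.9 kHz.
110.8 kHz and 139.7 kHz both map to 10.6 kHz.

10.6 kHz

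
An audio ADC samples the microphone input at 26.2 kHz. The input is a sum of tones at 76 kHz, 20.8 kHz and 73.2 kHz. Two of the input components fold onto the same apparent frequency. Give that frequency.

fs/2 = 13.1 kHz.
76 kHz mod fs = 23.6 kHz.
23.6 kHz > fs/2 = 13.1 kHz, folds to fs − 23.6 kHz = 2.6 kHz.
20.8 kHz > fs/2 = 13.1 kHz, folds to fs − 20.8 kHz = 5.4 kHz.
73.2 kHz mod fs = 20.8 kHz.
20.8 kHz > fs/2 = 13.1 kHz, folds to fs − 20.8 kHz = 5.4 kHz.
20.8 kHz and 73.2 kHz both map to 5.4 kHz.

5.4 kHz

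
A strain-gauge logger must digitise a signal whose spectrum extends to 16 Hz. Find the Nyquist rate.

Nyquist rate = 2 × 16 Hz = 32 Hz.

32 Hz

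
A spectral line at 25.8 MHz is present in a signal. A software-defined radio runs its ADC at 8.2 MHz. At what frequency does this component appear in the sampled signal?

25.8 MHz mod fs = 1.2 MHz.
1.2 MHz ≤ fs/2 = 4.1 MHz, appears at 1.2 MHz.

1.2 MHz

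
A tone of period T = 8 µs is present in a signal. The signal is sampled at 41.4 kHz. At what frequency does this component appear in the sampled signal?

0.8 kHz

T = 8 µs → f = 1/T = 125 kHz.
125 kHz mod fs = 0.8 kHz.
0.8 kHz ≤ fs/2 = 20.7 kHz, appears at 0.8 kHz.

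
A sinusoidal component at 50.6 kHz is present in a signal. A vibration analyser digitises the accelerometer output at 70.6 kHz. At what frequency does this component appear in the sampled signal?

50.6 kHz > fs/2 = 35.3 kHz, folds to fs − 50.6 kHz = 20 kHz.

20 kHz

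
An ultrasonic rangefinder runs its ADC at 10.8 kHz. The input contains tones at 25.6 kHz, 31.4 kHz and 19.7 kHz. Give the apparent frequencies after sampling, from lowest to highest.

1 kHz, 1.9 kHz, 4 kHz

fs/2 = 5.4 kHz.
25.6 kHz mod fs = 4 kHz.
4 kHz ≤ fs/2 = 5.4 kHz, appears at 4 kHz.
31.4 kHz mod fs = 9.8 kHz.
9.8 kHz > fs/2 = 5.4 kHz, folds to fs − 9.8 kHz = 1 kHz.
19.7 kHz mod fs = 8.9 kHz.
8.9 kHz > fs/2 = 5.4 kHz, folds to fs − 8.9 kHz = 1.9 kHz.
Distinct values: {1 kHz, 1.9 kHz, 4 kHz}.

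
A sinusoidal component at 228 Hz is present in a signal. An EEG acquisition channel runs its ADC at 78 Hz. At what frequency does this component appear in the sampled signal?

6 Hz

228 Hz mod fs = 72 Hz.
72 Hz > fs/2 = 39 Hz, folds to fs − 72 Hz = 6 Hz.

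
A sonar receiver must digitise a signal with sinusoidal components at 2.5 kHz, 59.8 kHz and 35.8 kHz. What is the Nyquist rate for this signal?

119.6 kHz

Highest-frequency component: 59.8 kHz.
Nyquist rate = 2 × 59.8 kHz = 119.6 kHz.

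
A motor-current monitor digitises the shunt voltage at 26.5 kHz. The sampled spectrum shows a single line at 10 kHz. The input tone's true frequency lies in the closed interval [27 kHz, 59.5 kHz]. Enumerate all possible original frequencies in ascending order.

36.5 kHz, 43 kHz

Frequencies that alias to 10 kHz are k·fs ± 10 kHz for integer k ≥ 0.
k=0: 10 kHz.
k=1: 16.5 kHz, 36.5 kHz.
k=2: 43 kHz, 63 kHz.
k=3: 69.5 kHz, 89.5 kHz.
Within [27 kHz, 59.5 kHz]: 36.5 kHz, 43 kHz.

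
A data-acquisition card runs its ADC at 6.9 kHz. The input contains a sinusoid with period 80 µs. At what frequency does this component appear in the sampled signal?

1.3 kHz

T = 80 µs → f = 1/T = 12.5 kHz.
12.5 kHz mod fs = 5.6 kHz.
5.6 kHz > fs/2 = 3.45 kHz, folds to fs − 5.6 kHz = 1.3 kHz.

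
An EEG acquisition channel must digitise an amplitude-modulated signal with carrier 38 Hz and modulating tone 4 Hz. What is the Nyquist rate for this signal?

84 Hz

AM sidebands sit at fc ± fm = 34 Hz and 42 Hz.
Highest-frequency component: 42 Hz.
Nyquist rate = 2 × 42 Hz = 84 Hz.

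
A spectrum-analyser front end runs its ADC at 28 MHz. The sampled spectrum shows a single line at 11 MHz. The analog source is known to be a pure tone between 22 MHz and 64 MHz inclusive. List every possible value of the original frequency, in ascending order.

39 MHz, 45 MHz

Frequencies that alias to 11 MHz are k·fs ± 11 MHz for integer k ≥ 0.
k=0: 11 MHz.
k=1: 17 MHz, 39 MHz.
k=2: 45 MHz, 67 MHz.
k=3: 73 MHz, 95 MHz.
Within [22 MHz, 64 MHz]: 39 MHz, 45 MHz.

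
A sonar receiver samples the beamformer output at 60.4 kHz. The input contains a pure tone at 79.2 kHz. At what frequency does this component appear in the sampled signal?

79.2 kHz mod fs = 18.8 kHz.
18.8 kHz ≤ fs/2 = 30.2 kHz, appears at 18.8 kHz.

18.8 kHz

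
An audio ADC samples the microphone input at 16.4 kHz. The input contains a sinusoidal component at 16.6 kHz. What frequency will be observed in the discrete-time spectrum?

16.6 kHz mod fs = 0.2 kHz.
0.2 kHz ≤ fs/2 = 8.2 kHz, appears at 0.2 kHz.

0.2 kHz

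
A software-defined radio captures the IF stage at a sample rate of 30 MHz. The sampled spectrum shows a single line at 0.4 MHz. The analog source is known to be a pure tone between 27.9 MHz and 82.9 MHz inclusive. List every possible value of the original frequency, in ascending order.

Frequencies that alias to 0.4 MHz are k·fs ± 0.4 MHz for integer k ≥ 0.
k=0: 0.4 MHz.
k=1: 29.6 MHz, 30.4 MHz.
k=2: 59.6 MHz, 60.4 MHz.
k=3: 89.6 MHz, 90.4 MHz.
Within [27.9 MHz, 82.9 MHz]: 29.6 MHz, 30.4 MHz, 59.6 MHz, 60.4 MHz.

29.6 MHz, 30.4 MHz, 59.6 MHz, 60.4 MHz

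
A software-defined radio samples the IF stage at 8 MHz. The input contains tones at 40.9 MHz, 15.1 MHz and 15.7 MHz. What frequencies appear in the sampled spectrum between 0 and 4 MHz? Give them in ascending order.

0.3 MHz, 0.9 MHz

fs/2 = 4 MHz.
40.9 MHz mod fs = 0.9 MHz.
0.9 MHz ≤ fs/2 = 4 MHz, appears at 0.9 MHz.
15.1 MHz mod fs = 7.1 MHz.
7.1 MHz > fs/2 = 4 MHz, folds to fs − 7.1 MHz = 0.9 MHz.
15.7 MHz mod fs = 7.7 MHz.
7.7 MHz > fs/2 = 4 MHz, folds to fs − 7.7 MHz = 0.3 MHz.
Distinct values: {0.3 MHz, 0.9 MHz}.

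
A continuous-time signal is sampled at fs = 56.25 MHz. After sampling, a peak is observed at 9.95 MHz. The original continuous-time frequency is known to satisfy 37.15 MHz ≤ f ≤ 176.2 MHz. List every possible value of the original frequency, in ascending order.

46.3 MHz, 66.2 MHz, 102.55 MHz, 122.45 MHz, 158.8 MHz

Frequencies that alias to 9.95 MHz are k·fs ± 9.95 MHz for integer k ≥ 0.
k=0: 9.95 MHz.
k=1: 46.3 MHz, 66.2 MHz.
k=2: 102.55 MHz, 122.45 MHz.
k=3: 158.8 MHz, 178.7 MHz.
k=4: 215.05 MHz, 234.95 MHz.
Within [37.15 MHz, 176.2 MHz]: 46.3 MHz, 66.2 MHz, 102.55 MHz, 122.45 MHz, 158.8 MHz.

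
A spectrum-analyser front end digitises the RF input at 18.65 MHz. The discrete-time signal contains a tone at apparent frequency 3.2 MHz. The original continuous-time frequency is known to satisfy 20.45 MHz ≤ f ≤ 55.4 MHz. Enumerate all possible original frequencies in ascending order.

Frequencies that alias to 3.2 MHz are k·fs ± 3.2 MHz for integer k ≥ 0.
k=0: 3.2 MHz.
k=1: 15.45 MHz, 21.85 MHz.
k=2: 34.1 MHz, 40.5 MHz.
k=3: 52.75 MHz, 59.15 MHz.
k=4: 71.4 MHz, 77.8 MHz.
Within [20.45 MHz, 55.4 MHz]: 21.85 MHz, 34.1 MHz, 40.5 MHz, 52.75 MHz.

21.85 MHz, 34.1 MHz, 40.5 MHz, 52.75 MHz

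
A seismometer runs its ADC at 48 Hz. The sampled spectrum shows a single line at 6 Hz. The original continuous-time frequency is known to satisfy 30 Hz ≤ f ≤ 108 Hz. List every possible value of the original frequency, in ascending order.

42 Hz, 54 Hz, 90 Hz, 102 Hz

Frequencies that alias to 6 Hz are k·fs ± 6 Hz for integer k ≥ 0.
k=0: 6 Hz.
k=1: 42 Hz, 54 Hz.
k=2: 90 Hz, 102 Hz.
k=3: 138 Hz, 150 Hz.
Within [30 Hz, 108 Hz]: 42 Hz, 54 Hz, 90 Hz, 102 Hz.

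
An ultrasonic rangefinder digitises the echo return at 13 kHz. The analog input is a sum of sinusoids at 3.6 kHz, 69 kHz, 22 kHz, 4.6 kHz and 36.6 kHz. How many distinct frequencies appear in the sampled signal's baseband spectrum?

4

fs/2 = 6.5 kHz.
3.6 kHz ≤ fs/2 = 6.5 kHz, passes unchanged.
69 kHz mod fs = 4 kHz.
4 kHz ≤ fs/2 = 6.5 kHz, appears at 4 kHz.
22 kHz mod fs = 9 kHz.
9 kHz > fs/2 = 6.5 kHz, folds to fs − 9 kHz = 4 kHz.
4.6 kHz ≤ fs/2 = 6.5 kHz, passes unchanged.
36.6 kHz mod fs = 10.6 kHz.
10.6 kHz > fs/2 = 6.5 kHz, folds to fs − 10.6 kHz = 2.4 kHz.
Distinct values: {2.4 kHz, 3.6 kHz, 4 kHz, 4.6 kHz} → 4.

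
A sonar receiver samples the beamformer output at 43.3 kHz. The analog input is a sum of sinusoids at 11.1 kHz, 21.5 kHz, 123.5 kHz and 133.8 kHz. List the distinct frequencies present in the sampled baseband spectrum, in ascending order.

3.9 kHz, 6.4 kHz, 11.1 kHz, 21.5 kHz

fs/2 = 21.65 kHz.
11.1 kHz ≤ fs/2 = 21.65 kHz, passes unchanged.
21.5 kHz ≤ fs/2 = 21.65 kHz, passes unchanged.
123.5 kHz mod fs = 36.9 kHz.
36.9 kHz > fs/2 = 21.65 kHz, folds to fs − 36.9 kHz = 6.4 kHz.
133.8 kHz mod fs = 3.9 kHz.
3.9 kHz ≤ fs/2 = 21.65 kHz, appears at 3.9 kHz.
Distinct values: {3.9 kHz, 6.4 kHz, 11.1 kHz, 21.5 kHz}.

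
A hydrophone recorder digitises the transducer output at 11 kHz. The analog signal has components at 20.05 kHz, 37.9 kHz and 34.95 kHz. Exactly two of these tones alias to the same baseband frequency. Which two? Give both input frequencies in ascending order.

20.05 kHz, 34.95 kHz

fs/2 = 5.5 kHz.
20.05 kHz mod fs = 9.05 kHz.
9.05 kHz > fs/2 = 5.5 kHz, folds to fs − 9.05 kHz = 1.95 kHz.
37.9 kHz mod fs = 4.9 kHz.
4.9 kHz ≤ fs/2 = 5.5 kHz, appears at 4.9 kHz.
34.95 kHz mod fs = 1.95 kHz.
1.95 kHz ≤ fs/2 = 5.5 kHz, appears at 1.95 kHz.
20.05 kHz and 34.95 kHz both map to 1.95 kHz.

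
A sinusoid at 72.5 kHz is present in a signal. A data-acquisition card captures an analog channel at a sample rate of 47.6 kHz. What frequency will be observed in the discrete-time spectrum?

22.7 kHz

72.5 kHz mod fs = 24.9 kHz.
24.9 kHz > fs/2 = 23.8 kHz, folds to fs − 24.9 kHz = 22.7 kHz.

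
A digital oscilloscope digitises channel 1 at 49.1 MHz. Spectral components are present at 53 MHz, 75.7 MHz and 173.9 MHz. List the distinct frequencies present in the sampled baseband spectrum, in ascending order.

fs/2 = 24.55 MHz.
53 MHz mod fs = 3.9 MHz.
3.9 MHz ≤ fs/2 = 24.55 MHz, appears at 3.9 MHz.
75.7 MHz mod fs = 26.6 MHz.
26.6 MHz > fs/2 = 24.55 MHz, folds to fs − 26.6 MHz = 22.5 MHz.
173.9 MHz mod fs = 26.6 MHz.
26.6 MHz > fs/2 = 24.55 MHz, folds to fs − 26.6 MHz = 22.5 MHz.
Distinct values: {3.9 MHz, 22.5 MHz}.

3.9 MHz, 22.5 MHz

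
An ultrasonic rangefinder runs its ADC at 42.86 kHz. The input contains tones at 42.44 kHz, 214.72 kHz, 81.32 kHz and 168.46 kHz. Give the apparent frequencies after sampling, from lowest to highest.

0.42 kHz, 2.98 kHz, 4.4 kHz

fs/2 = 21.43 kHz.
42.44 kHz > fs/2 = 21.43 kHz, folds to fs − 42.44 kHz = 0.42 kHz.
214.72 kHz mod fs = 0.42 kHz.
0.42 kHz ≤ fs/2 = 21.43 kHz, appears at 0.42 kHz.
81.32 kHz mod fs = 38.46 kHz.
38.46 kHz > fs/2 = 21.43 kHz, folds to fs − 38.46 kHz = 4.4 kHz.
168.46 kHz mod fs = 39.88 kHz.
39.88 kHz > fs/2 = 21.43 kHz, folds to fs − 39.88 kHz = 2.98 kHz.
Distinct values: {0.42 kHz, 2.98 kHz, 4.4 kHz}.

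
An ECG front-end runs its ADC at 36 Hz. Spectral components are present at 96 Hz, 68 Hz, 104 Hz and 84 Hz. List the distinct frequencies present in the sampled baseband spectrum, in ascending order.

4 Hz, 12 Hz

fs/2 = 18 Hz.
96 Hz mod fs = 24 Hz.
24 Hz > fs/2 = 18 Hz, folds to fs − 24 Hz = 12 Hz.
68 Hz mod fs = 32 Hz.
32 Hz > fs/2 = 18 Hz, folds to fs − 32 Hz = 4 Hz.
104 Hz mod fs = 32 Hz.
32 Hz > fs/2 = 18 Hz, folds to fs − 32 Hz = 4 Hz.
84 Hz mod fs = 12 Hz.
12 Hz ≤ fs/2 = 18 Hz, appears at 12 Hz.
Distinct values: {4 Hz, 12 Hz}.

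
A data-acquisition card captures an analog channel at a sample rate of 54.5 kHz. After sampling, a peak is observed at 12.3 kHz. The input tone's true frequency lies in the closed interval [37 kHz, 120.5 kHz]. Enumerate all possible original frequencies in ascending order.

42.2 kHz, 66.8 kHz, 96.7 kHz

Frequencies that alias to 12.3 kHz are k·fs ± 12.3 kHz for integer k ≥ 0.
k=0: 12.3 kHz.
k=1: 42.2 kHz, 66.8 kHz.
k=2: 96.7 kHz, 121.3 kHz.
k=3: 151.2 kHz, 175.8 kHz.
Within [37 kHz, 120.5 kHz]: 42.2 kHz, 66.8 kHz, 96.7 kHz.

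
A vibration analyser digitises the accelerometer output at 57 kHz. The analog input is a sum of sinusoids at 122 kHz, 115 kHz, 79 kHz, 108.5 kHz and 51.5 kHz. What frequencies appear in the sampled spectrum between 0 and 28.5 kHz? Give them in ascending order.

1 kHz, 5.5 kHz, 8 kHz, 22 kHz

fs/2 = 28.5 kHz.
122 kHz mod fs = 8 kHz.
8 kHz ≤ fs/2 = 28.5 kHz, appears at 8 kHz.
115 kHz mod fs = 1 kHz.
1 kHz ≤ fs/2 = 28.5 kHz, appears at 1 kHz.
79 kHz mod fs = 22 kHz.
22 kHz ≤ fs/2 = 28.5 kHz, appears at 22 kHz.
108.5 kHz mod fs = 51.5 kHz.
51.5 kHz > fs/2 = 28.5 kHz, folds to fs − 51.5 kHz = 5.5 kHz.
51.5 kHz > fs/2 = 28.5 kHz, folds to fs − 51.5 kHz = 5.5 kHz.
Distinct values: {1 kHz, 5.5 kHz, 8 kHz, 22 kHz}.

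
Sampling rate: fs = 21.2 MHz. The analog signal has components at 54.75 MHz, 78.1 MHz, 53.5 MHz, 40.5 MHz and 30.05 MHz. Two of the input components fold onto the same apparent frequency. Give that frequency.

fs/2 = 10.6 MHz.
54.75 MHz mod fs = 12.35 MHz.
12.35 MHz > fs/2 = 10.6 MHz, folds to fs − 12.35 MHz = 8.85 MHz.
78.1 MHz mod fs = 14.5 MHz.
14.5 MHz > fs/2 = 10.6 MHz, folds to fs − 14.5 MHz = 6.7 MHz.
53.5 MHz mod fs = 11.1 MHz.
11.1 MHz > fs/2 = 10.6 MHz, folds to fs − 11.1 MHz = 10.1 MHz.
40.5 MHz mod fs = 19.3 MHz.
19.3 MHz > fs/2 = 10.6 MHz, folds to fs − 19.3 MHz = 1.9 MHz.
30.05 MHz mod fs = 8.85 MHz.
8.85 MHz ≤ fs/2 = 10.6 MHz, appears at 8.85 MHz.
30.05 MHz and 54.75 MHz both map to 8.85 MHz.

8.85 MHz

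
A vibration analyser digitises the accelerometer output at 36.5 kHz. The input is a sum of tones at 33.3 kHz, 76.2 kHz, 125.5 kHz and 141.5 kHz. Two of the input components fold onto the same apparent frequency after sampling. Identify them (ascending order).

33.3 kHz, 76.2 kHz

fs/2 = 18.25 kHz.
33.3 kHz > fs/2 = 18.25 kHz, folds to fs − 33.3 kHz = 3.2 kHz.
76.2 kHz mod fs = 3.2 kHz.
3.2 kHz ≤ fs/2 = 18.25 kHz, appears at 3.2 kHz.
125.5 kHz mod fs = 16 kHz.
16 kHz ≤ fs/2 = 18.25 kHz, appears at 16 kHz.
141.5 kHz mod fs = 32 kHz.
32 kHz > fs/2 = 18.25 kHz, folds to fs − 32 kHz = 4.5 kHz.
33.3 kHz and 76.2 kHz both map to 3.2 kHz.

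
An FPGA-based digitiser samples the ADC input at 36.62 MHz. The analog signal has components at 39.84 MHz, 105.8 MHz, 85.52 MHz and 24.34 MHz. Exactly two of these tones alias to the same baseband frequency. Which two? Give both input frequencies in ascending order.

fs/2 = 18.31 MHz.
39.84 MHz mod fs = 3.22 MHz.
3.22 MHz ≤ fs/2 = 18.31 MHz, appears at 3.22 MHz.
105.8 MHz mod fs = 32.56 MHz.
32.56 MHz > fs/2 = 18.31 MHz, folds to fs − 32.56 MHz = 4.06 MHz.
85.52 MHz mod fs = 12.28 MHz.
12.28 MHz ≤ fs/2 = 18.31 MHz, appears at 12.28 MHz.
24.34 MHz > fs/2 = 18.31 MHz, folds to fs − 24.34 MHz = 12.28 MHz.
24.34 MHz and 85.52 MHz both map to 12.28 MHz.

24.34 MHz, 85.52 MHz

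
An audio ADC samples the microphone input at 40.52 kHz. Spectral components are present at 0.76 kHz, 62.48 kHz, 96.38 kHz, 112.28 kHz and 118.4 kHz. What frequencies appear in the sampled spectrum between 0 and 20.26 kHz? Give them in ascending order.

0.76 kHz, 3.16 kHz, 9.28 kHz, 15.34 kHz, 18.56 kHz

fs/2 = 20.26 kHz.
0.76 kHz ≤ fs/2 = 20.26 kHz, passes unchanged.
62.48 kHz mod fs = 21.96 kHz.
21.96 kHz > fs/2 = 20.26 kHz, folds to fs − 21.96 kHz = 18.56 kHz.
96.38 kHz mod fs = 15.34 kHz.
15.34 kHz ≤ fs/2 = 20.26 kHz, appears at 15.34 kHz.
112.28 kHz mod fs = 31.24 kHz.
31.24 kHz > fs/2 = 20.26 kHz, folds to fs − 31.24 kHz = 9.28 kHz.
118.4 kHz mod fs = 37.36 kHz.
37.36 kHz > fs/2 = 20.26 kHz, folds to fs − 37.36 kHz = 3.16 kHz.
Distinct values: {0.76 kHz, 3.16 kHz, 9.28 kHz, 15.34 kHz, 18.56 kHz}.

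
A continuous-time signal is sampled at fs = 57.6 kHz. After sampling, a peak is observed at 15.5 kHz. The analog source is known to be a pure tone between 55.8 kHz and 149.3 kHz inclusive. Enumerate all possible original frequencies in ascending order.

73.1 kHz, 99.7 kHz, 130.7 kHz

Frequencies that alias to 15.5 kHz are k·fs ± 15.5 kHz for integer k ≥ 0.
k=0: 15.5 kHz.
k=1: 42.1 kHz, 73.1 kHz.
k=2: 99.7 kHz, 130.7 kHz.
k=3: 157.3 kHz, 188.3 kHz.
Within [55.8 kHz, 149.3 kHz]: 73.1 kHz, 99.7 kHz, 130.7 kHz.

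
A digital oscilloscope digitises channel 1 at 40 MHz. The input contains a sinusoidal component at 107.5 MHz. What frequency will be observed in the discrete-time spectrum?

107.5 MHz mod fs = 27.5 MHz.
27.5 MHz > fs/2 = 20 MHz, folds to fs − 27.5 MHz = 12.5 MHz.

12.5 MHz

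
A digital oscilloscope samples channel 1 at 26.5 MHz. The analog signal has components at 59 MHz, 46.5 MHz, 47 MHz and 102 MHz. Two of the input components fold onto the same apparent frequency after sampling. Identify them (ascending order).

47 MHz, 59 MHz

fs/2 = 13.25 MHz.
59 MHz mod fs = 6 MHz.
6 MHz ≤ fs/2 = 13.25 MHz, appears at 6 MHz.
46.5 MHz mod fs = 20 MHz.
20 MHz > fs/2 = 13.25 MHz, folds to fs − 20 MHz = 6.5 MHz.
47 MHz mod fs = 20.5 MHz.
20.5 MHz > fs/2 = 13.25 MHz, folds to fs − 20.5 MHz = 6 MHz.
102 MHz mod fs = 22.5 MHz.
22.5 MHz > fs/2 = 13.25 MHz, folds to fs − 22.5 MHz = 4 MHz.
47 MHz and 59 MHz both map to 6 MHz.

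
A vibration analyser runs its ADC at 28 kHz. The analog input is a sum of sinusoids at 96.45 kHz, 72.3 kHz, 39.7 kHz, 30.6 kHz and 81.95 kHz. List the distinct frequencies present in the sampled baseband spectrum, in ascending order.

2.05 kHz, 2.6 kHz, 11.7 kHz, 12.45 kHz

fs/2 = 14 kHz.
96.45 kHz mod fs = 12.45 kHz.
12.45 kHz ≤ fs/2 = 14 kHz, appears at 12.45 kHz.
72.3 kHz mod fs = 16.3 kHz.
16.3 kHz > fs/2 = 14 kHz, folds to fs − 16.3 kHz = 11.7 kHz.
39.7 kHz mod fs = 11.7 kHz.
11.7 kHz ≤ fs/2 = 14 kHz, appears at 11.7 kHz.
30.6 kHz mod fs = 2.6 kHz.
2.6 kHz ≤ fs/2 = 14 kHz, appears at 2.6 kHz.
81.95 kHz mod fs = 25.95 kHz.
25.95 kHz > fs/2 = 14 kHz, folds to fs − 25.95 kHz = 2.05 kHz.
Distinct values: {2.05 kHz, 2.6 kHz, 11.7 kHz, 12.45 kHz}.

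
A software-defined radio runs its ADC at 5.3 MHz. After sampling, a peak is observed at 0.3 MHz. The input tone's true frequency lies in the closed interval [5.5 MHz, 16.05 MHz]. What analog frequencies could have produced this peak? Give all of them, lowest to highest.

5.6 MHz, 10.3 MHz, 10.9 MHz, 15.6 MHz

Frequencies that alias to 0.3 MHz are k·fs ± 0.3 MHz for integer k ≥ 0.
k=0: 0.3 MHz.
k=1: 5 MHz, 5.6 MHz.
k=2: 10.3 MHz, 10.9 MHz.
k=3: 15.6 MHz, 16.2 MHz.
k=4: 20.9 MHz, 21.5 MHz.
Within [5.5 MHz, 16.05 MHz]: 5.6 MHz, 10.3 MHz, 10.9 MHz, 15.6 MHz.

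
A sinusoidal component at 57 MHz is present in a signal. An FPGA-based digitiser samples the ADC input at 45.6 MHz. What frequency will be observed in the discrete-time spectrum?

11.4 MHz

57 MHz mod fs = 11.4 MHz.
11.4 MHz ≤ fs/2 = 22.8 MHz, appears at 11.4 MHz.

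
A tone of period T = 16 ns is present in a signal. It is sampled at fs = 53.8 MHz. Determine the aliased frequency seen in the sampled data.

T = 16 ns → f = 1/T = 62.5 MHz.
62.5 MHz mod fs = 8.7 MHz.
8.7 MHz ≤ fs/2 = 26.9 MHz, appears at 8.7 MHz.

8.7 MHz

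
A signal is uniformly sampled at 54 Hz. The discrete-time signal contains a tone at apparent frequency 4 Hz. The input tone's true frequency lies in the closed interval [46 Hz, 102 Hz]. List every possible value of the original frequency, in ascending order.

50 Hz, 58 Hz

Frequencies that alias to 4 Hz are k·fs ± 4 Hz for integer k ≥ 0.
k=0: 4 Hz.
k=1: 50 Hz, 58 Hz.
k=2: 104 Hz, 112 Hz.
Within [46 Hz, 102 Hz]: 50 Hz, 58 Hz.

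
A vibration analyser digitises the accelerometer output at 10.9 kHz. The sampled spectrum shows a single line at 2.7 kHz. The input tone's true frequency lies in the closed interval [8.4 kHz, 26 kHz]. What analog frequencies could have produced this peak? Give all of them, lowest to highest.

Frequencies that alias to 2.7 kHz are k·fs ± 2.7 kHz for integer k ≥ 0.
k=0: 2.7 kHz.
k=1: 8.2 kHz, 13.6 kHz.
k=2: 19.1 kHz, 24.5 kHz.
k=3: 30 kHz, 35.4 kHz.
Within [8.4 kHz, 26 kHz]: 13.6 kHz, 19.1 kHz, 24.5 kHz.

13.6 kHz, 19.1 kHz, 24.5 kHz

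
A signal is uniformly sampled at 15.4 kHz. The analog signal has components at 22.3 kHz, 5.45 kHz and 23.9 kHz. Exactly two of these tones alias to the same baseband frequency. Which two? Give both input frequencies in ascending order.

22.3 kHz, 23.9 kHz

fs/2 = 7.7 kHz.
22.3 kHz mod fs = 6.9 kHz.
6.9 kHz ≤ fs/2 = 7.7 kHz, appears at 6.9 kHz.
5.45 kHz ≤ fs/2 = 7.7 kHz, passes unchanged.
23.9 kHz mod fs = 8.5 kHz.
8.5 kHz > fs/2 = 7.7 kHz, folds to fs − 8.5 kHz = 6.9 kHz.
22.3 kHz and 23.9 kHz both map to 6.9 kHz.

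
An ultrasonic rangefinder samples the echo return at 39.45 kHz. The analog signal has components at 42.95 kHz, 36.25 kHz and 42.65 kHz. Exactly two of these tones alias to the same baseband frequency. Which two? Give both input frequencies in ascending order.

36.25 kHz, 42.65 kHz

fs/2 = 19.725 kHz.
42.95 kHz mod fs = 3.5 kHz.
3.5 kHz ≤ fs/2 = 19.725 kHz, appears at 3.5 kHz.
36.25 kHz > fs/2 = 19.725 kHz, folds to fs − 36.25 kHz = 3.2 kHz.
42.65 kHz mod fs = 3.2 kHz.
3.2 kHz ≤ fs/2 = 19.725 kHz, appears at 3.2 kHz.
36.25 kHz and 42.65 kHz both map to 3.2 kHz.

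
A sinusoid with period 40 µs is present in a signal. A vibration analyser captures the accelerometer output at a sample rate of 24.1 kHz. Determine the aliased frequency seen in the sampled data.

T = 40 µs → f = 1/T = 25 kHz.
25 kHz mod fs = 0.9 kHz.
0.9 kHz ≤ fs/2 = 12.05 kHz, appears at 0.9 kHz.

0.9 kHz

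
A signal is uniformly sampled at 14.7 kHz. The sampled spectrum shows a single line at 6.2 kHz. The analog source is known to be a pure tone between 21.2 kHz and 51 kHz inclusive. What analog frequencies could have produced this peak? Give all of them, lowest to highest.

23.2 kHz, 35.6 kHz, 37.9 kHz, 50.3 kHz

Frequencies that alias to 6.2 kHz are k·fs ± 6.2 kHz for integer k ≥ 0.
k=0: 6.2 kHz.
k=1: 8.5 kHz, 20.9 kHz.
k=2: 23.2 kHz, 35.6 kHz.
k=3: 37.9 kHz, 50.3 kHz.
k=4: 52.6 kHz, 65 kHz.
Within [21.2 kHz, 51 kHz]: 23.2 kHz, 35.6 kHz, 37.9 kHz, 50.3 kHz.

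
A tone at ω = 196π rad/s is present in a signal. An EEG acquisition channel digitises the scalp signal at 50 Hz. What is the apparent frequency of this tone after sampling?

2 Hz

ω = 196π rad/s → f = ω/(2π) = 98 Hz.
98 Hz mod fs = 48 Hz.
48 Hz > fs/2 = 25 Hz, folds to fs − 48 Hz = 2 Hz.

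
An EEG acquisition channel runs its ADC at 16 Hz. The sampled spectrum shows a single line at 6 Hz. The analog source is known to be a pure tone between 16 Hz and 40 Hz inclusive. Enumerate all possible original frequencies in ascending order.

Frequencies that alias to 6 Hz are k·fs ± 6 Hz for integer k ≥ 0.
k=0: 6 Hz.
k=1: 10 Hz, 22 Hz.
k=2: 26 Hz, 38 Hz.
k=3: 42 Hz, 54 Hz.
Within [16 Hz, 40 Hz]: 22 Hz, 26 Hz, 38 Hz.

22 Hz, 26 Hz, 38 Hz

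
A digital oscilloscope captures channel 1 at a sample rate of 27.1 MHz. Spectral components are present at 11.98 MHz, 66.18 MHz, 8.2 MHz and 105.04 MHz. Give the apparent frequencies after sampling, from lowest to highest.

fs/2 = 13.55 MHz.
11.98 MHz ≤ fs/2 = 13.55 MHz, passes unchanged.
66.18 MHz mod fs = 11.98 MHz.
11.98 MHz ≤ fs/2 = 13.55 MHz, appears at 11.98 MHz.
8.2 MHz ≤ fs/2 = 13.55 MHz, passes unchanged.
105.04 MHz mod fs = 23.74 MHz.
23.74 MHz > fs/2 = 13.55 MHz, folds to fs − 23.74 MHz = 3.36 MHz.
Distinct values: {3.36 MHz, 8.2 MHz, 11.98 MHz}.

3.36 MHz, 8.2 MHz, 11.98 MHz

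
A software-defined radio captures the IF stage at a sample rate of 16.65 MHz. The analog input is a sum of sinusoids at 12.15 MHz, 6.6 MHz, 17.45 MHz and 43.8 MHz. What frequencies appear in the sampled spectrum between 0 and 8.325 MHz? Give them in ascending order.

0.8 MHz, 4.5 MHz, 6.15 MHz, 6.6 MHz

fs/2 = 8.325 MHz.
12.15 MHz > fs/2 = 8.325 MHz, folds to fs − 12.15 MHz = 4.5 MHz.
6.6 MHz ≤ fs/2 = 8.325 MHz, passes unchanged.
17.45 MHz mod fs = 0.8 MHz.
0.8 MHz ≤ fs/2 = 8.325 MHz, appears at 0.8 MHz.
43.8 MHz mod fs = 10.5 MHz.
10.5 MHz > fs/2 = 8.325 MHz, folds to fs − 10.5 MHz = 6.15 MHz.
Distinct values: {0.8 MHz, 4.5 MHz, 6.15 MHz, 6.6 MHz}.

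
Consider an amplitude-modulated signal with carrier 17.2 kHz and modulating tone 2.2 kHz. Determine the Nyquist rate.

AM sidebands sit at fc ± fm = 15 kHz and 19.4 kHz.
Highest-frequency component: 19.4 kHz.
Nyquist rate = 2 × 19.4 kHz = 38.8 kHz.

38.8 kHz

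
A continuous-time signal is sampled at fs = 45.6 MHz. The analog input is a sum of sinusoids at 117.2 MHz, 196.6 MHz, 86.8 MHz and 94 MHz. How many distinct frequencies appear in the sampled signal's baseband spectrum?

fs/2 = 22.8 MHz.
117.2 MHz mod fs = 26 MHz.
26 MHz > fs/2 = 22.8 MHz, folds to fs − 26 MHz = 19.6 MHz.
196.6 MHz mod fs = 14.2 MHz.
14.2 MHz ≤ fs/2 = 22.8 MHz, appears at 14.2 MHz.
86.8 MHz mod fs = 41.2 MHz.
41.2 MHz > fs/2 = 22.8 MHz, folds to fs − 41.2 MHz = 4.4 MHz.
94 MHz mod fs = 2.8 MHz.
2.8 MHz ≤ fs/2 = 22.8 MHz, appears at 2.8 MHz.
Distinct values: {2.8 MHz, 4.4 MHz, 14.2 MHz, 19.6 MHz} → 4.

4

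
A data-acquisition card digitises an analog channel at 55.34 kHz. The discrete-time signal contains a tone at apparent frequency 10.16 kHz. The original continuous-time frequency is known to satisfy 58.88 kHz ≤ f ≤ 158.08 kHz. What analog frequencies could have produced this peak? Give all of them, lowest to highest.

Frequencies that alias to 10.16 kHz are k·fs ± 10.16 kHz for integer k ≥ 0.
k=0: 10.16 kHz.
k=1: 45.18 kHz, 65.5 kHz.
k=2: 100.52 kHz, 120.84 kHz.
k=3: 155.86 kHz, 176.18 kHz.
k=4: 211.2 kHz, 231.52 kHz.
Within [58.88 kHz, 158.08 kHz]: 65.5 kHz, 100.52 kHz, 120.84 kHz, 155.86 kHz.

65.5 kHz, 100.52 kHz, 120.84 kHz, 155.86 kHz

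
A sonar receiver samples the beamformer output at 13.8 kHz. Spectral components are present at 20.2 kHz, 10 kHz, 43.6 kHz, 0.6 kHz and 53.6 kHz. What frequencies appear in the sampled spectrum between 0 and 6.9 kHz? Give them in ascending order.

fs/2 = 6.9 kHz.
20.2 kHz mod fs = 6.4 kHz.
6.4 kHz ≤ fs/2 = 6.9 kHz, appears at 6.4 kHz.
10 kHz > fs/2 = 6.9 kHz, folds to fs − 10 kHz = 3.8 kHz.
43.6 kHz mod fs = 2.2 kHz.
2.2 kHz ≤ fs/2 = 6.9 kHz, appears at 2.2 kHz.
0.6 kHz ≤ fs/2 = 6.9 kHz, passes unchanged.
53.6 kHz mod fs = 12.2 kHz.
12.2 kHz > fs/2 = 6.9 kHz, folds to fs − 12.2 kHz = 1.6 kHz.
Distinct values: {0.6 kHz, 1.6 kHz, 2.2 kHz, 3.8 kHz, 6.4 kHz}.

0.6 kHz, 1.6 kHz, 2.2 kHz, 3.8 kHz, 6.4 kHz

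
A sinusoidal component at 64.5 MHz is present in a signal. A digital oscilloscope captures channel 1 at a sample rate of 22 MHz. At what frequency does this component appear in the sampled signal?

1.5 MHz

64.5 MHz mod fs = 20.5 MHz.
20.5 MHz > fs/2 = 11 MHz, folds to fs − 20.5 MHz = 1.5 MHz.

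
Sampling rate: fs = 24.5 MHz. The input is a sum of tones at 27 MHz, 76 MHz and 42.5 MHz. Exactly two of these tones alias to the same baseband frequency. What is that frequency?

2.5 MHz

fs/2 = 12.25 MHz.
27 MHz mod fs = 2.5 MHz.
2.5 MHz ≤ fs/2 = 12.25 MHz, appears at 2.5 MHz.
76 MHz mod fs = 2.5 MHz.
2.5 MHz ≤ fs/2 = 12.25 MHz, appears at 2.5 MHz.
42.5 MHz mod fs = 18 MHz.
18 MHz > fs/2 = 12.25 MHz, folds to fs − 18 MHz = 6.5 MHz.
27 MHz and 76 MHz both map to 2.5 MHz.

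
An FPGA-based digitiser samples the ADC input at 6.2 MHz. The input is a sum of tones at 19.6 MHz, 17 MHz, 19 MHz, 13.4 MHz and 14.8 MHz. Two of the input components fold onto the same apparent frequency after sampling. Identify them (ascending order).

13.4 MHz, 19.6 MHz

fs/2 = 3.1 MHz.
19.6 MHz mod fs = 1 MHz.
1 MHz ≤ fs/2 = 3.1 MHz, appears at 1 MHz.
17 MHz mod fs = 4.6 MHz.
4.6 MHz > fs/2 = 3.1 MHz, folds to fs − 4.6 MHz = 1.6 MHz.
19 MHz mod fs = 0.4 MHz.
0.4 MHz ≤ fs/2 = 3.1 MHz, appears at 0.4 MHz.
13.4 MHz mod fs = 1 MHz.
1 MHz ≤ fs/2 = 3.1 MHz, appears at 1 MHz.
14.8 MHz mod fs = 2.4 MHz.
2.4 MHz ≤ fs/2 = 3.1 MHz, appears at 2.4 MHz.
13.4 MHz and 19.6 MHz both map to 1 MHz.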